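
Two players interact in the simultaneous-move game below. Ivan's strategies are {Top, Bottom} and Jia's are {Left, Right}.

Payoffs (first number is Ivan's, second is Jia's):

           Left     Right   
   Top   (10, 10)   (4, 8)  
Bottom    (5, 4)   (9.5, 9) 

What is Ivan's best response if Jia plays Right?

Bottom

Against Right, Ivan earns 4 from Top and 9.5 from Bottom.
So Bottom is the best response.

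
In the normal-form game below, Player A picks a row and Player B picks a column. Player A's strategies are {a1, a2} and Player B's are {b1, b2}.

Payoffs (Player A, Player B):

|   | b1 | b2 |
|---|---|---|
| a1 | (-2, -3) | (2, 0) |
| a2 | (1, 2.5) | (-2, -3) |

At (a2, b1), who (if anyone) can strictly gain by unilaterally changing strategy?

Player A at (a2, b1) earns 1; deviating to a1 yields -2 — not better.
Player B earns 2.5; deviating to b2 yields -3 — not better.
Neither player can strictly improve; the profile is a Nash equilibrium.

Neither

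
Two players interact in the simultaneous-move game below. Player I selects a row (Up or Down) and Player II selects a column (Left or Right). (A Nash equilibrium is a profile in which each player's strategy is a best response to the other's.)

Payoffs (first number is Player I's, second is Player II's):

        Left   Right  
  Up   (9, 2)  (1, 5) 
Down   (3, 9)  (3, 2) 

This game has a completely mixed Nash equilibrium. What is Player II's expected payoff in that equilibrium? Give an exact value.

First find p, the probability Player I plays Up, from Player II's indifference between Left and Right: 2p + 9(1−p) = 5p + 2(1−p), giving p = 7/10.
Since Player II is indifferent in equilibrium, Player II's expected payoff equals the payoff from either column against (7/10, 3/10). Using Left: 2(7/10) + 9(3/10) = 41/10.

41/10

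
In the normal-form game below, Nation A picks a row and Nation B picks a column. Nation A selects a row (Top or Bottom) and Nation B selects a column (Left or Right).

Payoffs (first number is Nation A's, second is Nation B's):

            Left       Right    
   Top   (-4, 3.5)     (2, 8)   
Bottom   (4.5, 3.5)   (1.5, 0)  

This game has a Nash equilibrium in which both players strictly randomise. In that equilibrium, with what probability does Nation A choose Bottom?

Let r be the probability that Nation A plays Top. In a completely mixed equilibrium, Nation B must be indifferent between Left and Right.
Nation B's expected payoff from Left is 3.5r + 3.5(1−r); from Right it is 8r.
Setting these equal: 3.5 = 8r, so r = 7/16.
Therefore Nation A plays Bottom with probability 1 − 7/16 = 9/16.

9/16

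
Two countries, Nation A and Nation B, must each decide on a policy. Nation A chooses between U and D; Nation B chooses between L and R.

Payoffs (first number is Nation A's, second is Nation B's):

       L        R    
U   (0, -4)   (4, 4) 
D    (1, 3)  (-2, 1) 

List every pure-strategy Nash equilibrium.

(U, R) and (D, L)

(U, L): Nation A prefers D (1 > 0); Nation B prefers R (4 > -4) — not an equilibrium.
(U, R): Nation A gets 4 ≥ -2 from D, and Nation B gets 4 ≥ -4 from L — Nash equilibrium.
(D, L): Nation A gets 1 ≥ 0 from U, and Nation B gets 3 ≥ 1 from R — Nash equilibrium.
(D, R): Nation A prefers U (4 > -2); Nation B prefers L (3 > 1) — not an equilibrium.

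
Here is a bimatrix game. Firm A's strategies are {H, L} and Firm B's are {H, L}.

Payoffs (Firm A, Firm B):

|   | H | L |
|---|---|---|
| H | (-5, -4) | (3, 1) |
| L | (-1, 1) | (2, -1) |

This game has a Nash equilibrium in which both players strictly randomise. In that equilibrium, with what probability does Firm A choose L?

Let p be the probability that Firm A plays H. In a completely mixed equilibrium, Firm B must be indifferent between H and L.
Firm B's expected payoff from H is −4p + (1−p); from L it is p − (1−p).
Setting these equal: −5p + 1 = 2p − 1, so p = 2/7.
Therefore Firm A plays L with probability 1 − 2/7 = 5/7.

5/7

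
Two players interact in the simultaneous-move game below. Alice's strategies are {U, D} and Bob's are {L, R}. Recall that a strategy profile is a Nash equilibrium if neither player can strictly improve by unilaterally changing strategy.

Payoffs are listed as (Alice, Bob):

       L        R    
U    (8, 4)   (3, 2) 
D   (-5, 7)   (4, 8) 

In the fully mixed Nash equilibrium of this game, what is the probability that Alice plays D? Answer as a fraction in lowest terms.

Let p be the probability that Alice plays U. In a completely mixed equilibrium, Bob must be indifferent between L and R.
Bob's expected payoff from L is 4p + 7(1−p); from R it is 2p + 8(1−p).
Setting these equal: −3p + 7 = −6p + 8, so p = 1/3.
Therefore Alice plays D with probability 1 − 1/3 = 2/3.

2/3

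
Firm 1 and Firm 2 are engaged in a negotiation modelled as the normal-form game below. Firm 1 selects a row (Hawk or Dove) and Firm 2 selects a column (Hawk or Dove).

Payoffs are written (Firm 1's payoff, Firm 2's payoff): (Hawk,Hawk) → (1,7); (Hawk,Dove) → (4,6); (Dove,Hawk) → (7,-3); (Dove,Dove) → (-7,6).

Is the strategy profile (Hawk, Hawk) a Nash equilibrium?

No

At (Hawk, Hawk), Firm 1 earns 1; switching to Dove would give 7, so Firm 1 would deviate.
Firm 2 earns 7; switching to Dove would give 6, so Firm 2 has no profitable deviation.
Since at least one player can profitably deviate, this is not a Nash equilibrium.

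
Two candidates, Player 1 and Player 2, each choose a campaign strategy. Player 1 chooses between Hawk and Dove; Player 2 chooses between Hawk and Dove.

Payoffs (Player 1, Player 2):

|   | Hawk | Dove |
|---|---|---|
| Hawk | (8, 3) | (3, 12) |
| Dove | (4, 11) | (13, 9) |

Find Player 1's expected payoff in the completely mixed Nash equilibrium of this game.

First find q, the probability Player 2 plays Hawk, from Player 1's indifference between Hawk and Dove: 8q + 3(1−q) = 4q + 13(1−q), giving q = 5/7.
Since Player 1 is indifferent in equilibrium, Player 1's expected payoff equals the payoff from either row against (5/7, 2/7). Using Hawk: 8(5/7) + 3(2/7) = 46/7.

46/7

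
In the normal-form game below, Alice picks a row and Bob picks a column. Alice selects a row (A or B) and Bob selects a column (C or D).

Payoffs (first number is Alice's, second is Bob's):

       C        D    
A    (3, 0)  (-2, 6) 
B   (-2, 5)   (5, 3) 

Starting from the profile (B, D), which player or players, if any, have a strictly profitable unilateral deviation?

Bob

Alice at (B, D) earns 5; deviating to A yields -2 — not better.
Bob earns 3; deviating to C yields 5 — a strict improvement.
Only Bob has a strictly profitable deviation.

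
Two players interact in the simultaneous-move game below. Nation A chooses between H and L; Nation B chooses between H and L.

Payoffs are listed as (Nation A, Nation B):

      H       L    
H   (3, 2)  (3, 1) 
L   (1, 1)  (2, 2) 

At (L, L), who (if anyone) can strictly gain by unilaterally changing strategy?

Nation A

Nation A at (L, L) earns 2; deviating to H yields 3 — a strict improvement.
Nation B earns 2; deviating to H yields 1 — not better.
Only Nation A has a strictly profitable deviation.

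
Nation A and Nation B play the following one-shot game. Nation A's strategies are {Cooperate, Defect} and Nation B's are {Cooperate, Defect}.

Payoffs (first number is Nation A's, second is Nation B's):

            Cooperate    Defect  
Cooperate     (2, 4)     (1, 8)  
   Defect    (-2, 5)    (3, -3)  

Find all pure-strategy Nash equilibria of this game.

none

(Cooperate, Cooperate): Nation B prefers Defect (8 > 4) — not an equilibrium.
(Cooperate, Defect): Nation A prefers Defect (3 > 1) — not an equilibrium.
(Defect, Cooperate): Nation A prefers Cooperate (2 > -2) — not an equilibrium.
(Defect, Defect): Nation B prefers Cooperate (5 > -3) — not an equilibrium.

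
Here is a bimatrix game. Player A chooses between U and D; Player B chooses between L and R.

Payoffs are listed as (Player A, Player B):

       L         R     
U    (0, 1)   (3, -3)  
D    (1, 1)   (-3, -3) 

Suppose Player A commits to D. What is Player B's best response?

Against D, Player B earns 1 from L and -3 from R.
So L is the best response.

L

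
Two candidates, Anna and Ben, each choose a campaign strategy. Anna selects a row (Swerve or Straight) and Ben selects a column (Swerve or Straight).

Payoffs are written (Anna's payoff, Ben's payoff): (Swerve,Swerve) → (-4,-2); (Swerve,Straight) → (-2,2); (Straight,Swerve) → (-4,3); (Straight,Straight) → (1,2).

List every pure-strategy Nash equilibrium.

(Swerve, Swerve): Ben prefers Straight (2 > -2) — not an equilibrium.
(Swerve, Straight): Anna prefers Straight (1 > -2) — not an equilibrium.
(Straight, Swerve): Anna gets -4 ≥ -4 from Swerve, and Ben gets 3 ≥ 2 from Straight — Nash equilibrium.
(Straight, Straight): Ben prefers Swerve (3 > 2) — not an equilibrium.

(Straight, Swerve)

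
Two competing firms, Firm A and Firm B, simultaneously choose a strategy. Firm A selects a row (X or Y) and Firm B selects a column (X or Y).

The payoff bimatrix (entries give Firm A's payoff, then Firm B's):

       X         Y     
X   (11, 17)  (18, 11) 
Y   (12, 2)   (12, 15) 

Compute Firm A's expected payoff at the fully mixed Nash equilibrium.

12

First find y, the probability Firm B plays X, from Firm A's indifference between X and Y: 11y + 18(1−y) = 12y + 12(1−y), giving y = 6/7.
Since Firm A is indifferent in equilibrium, Firm A's expected payoff equals the payoff from either row against (6/7, 1/7). Using X: 11(6/7) + 18(1/7) = 12.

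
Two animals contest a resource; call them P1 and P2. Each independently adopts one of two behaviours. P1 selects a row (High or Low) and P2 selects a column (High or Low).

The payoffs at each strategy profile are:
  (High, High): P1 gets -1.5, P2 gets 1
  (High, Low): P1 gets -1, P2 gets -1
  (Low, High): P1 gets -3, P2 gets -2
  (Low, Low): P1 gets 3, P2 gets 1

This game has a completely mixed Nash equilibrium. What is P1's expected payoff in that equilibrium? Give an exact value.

-15/11

First find y, the probability P2 plays High, from P1's indifference between High and Low: −1.5y − (1−y) = −3y + 3(1−y), giving y = 8/11.
Since P1 is indifferent in equilibrium, P1's expected payoff equals the payoff from either row against (8/11, 3/11). Using High: −1.5(8/11) − (3/11) = -15/11.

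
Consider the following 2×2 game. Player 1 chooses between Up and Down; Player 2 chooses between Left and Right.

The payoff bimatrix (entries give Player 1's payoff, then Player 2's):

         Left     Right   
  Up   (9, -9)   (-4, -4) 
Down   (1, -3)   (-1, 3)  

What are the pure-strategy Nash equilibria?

(Down, Right)

(Up, Left): Player 2 prefers Right (-4 > -9) — not an equilibrium.
(Up, Right): Player 1 prefers Down (-1 > -4) — not an equilibrium.
(Down, Left): Player 1 prefers Up (9 > 1); Player 2 prefers Right (3 > -3) — not an equilibrium.
(Down, Right): Player 1 gets -1 ≥ -4 from Up, and Player 2 gets 3 ≥ -3 from Left — Nash equilibrium.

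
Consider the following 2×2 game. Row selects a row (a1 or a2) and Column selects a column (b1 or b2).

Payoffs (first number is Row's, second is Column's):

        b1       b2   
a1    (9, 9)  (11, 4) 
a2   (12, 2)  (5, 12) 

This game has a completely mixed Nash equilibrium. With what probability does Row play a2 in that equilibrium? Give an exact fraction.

1/3

Let r be the probability that Row plays a1. In a completely mixed equilibrium, Column must be indifferent between b1 and b2.
Column's expected payoff from b1 is 9r + 2(1−r); from b2 it is 4r + 12(1−r).
Setting these equal: 7r + 2 = −8r + 12, so r = 2/3.
Therefore Row plays a2 with probability 1 − 2/3 = 1/3.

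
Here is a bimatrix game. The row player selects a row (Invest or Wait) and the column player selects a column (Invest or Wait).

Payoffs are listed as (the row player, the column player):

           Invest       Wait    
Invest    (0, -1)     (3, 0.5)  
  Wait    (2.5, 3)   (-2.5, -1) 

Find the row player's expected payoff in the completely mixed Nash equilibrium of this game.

15/16

First find y, the probability the column player plays Invest, from the row player's indifference between Invest and Wait: 3(1−y) = 2.5y − 2.5(1−y), giving y = 11/16.
Since the row player is indifferent in equilibrium, the row player's expected payoff equals the payoff from either row against (11/16, 5/16). Using Invest: 3(5/16) = 15/16.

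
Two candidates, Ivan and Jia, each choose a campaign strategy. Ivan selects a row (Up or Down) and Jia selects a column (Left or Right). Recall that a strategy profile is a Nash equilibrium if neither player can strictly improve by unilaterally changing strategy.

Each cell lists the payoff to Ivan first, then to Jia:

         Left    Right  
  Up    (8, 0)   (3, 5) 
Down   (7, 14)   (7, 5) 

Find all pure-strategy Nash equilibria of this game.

(Up, Left): Jia prefers Right (5 > 0) — not an equilibrium.
(Up, Right): Ivan prefers Down (7 > 3) — not an equilibrium.
(Down, Left): Ivan prefers Up (8 > 7) — not an equilibrium.
(Down, Right): Jia prefers Left (14 > 5) — not an equilibrium.

none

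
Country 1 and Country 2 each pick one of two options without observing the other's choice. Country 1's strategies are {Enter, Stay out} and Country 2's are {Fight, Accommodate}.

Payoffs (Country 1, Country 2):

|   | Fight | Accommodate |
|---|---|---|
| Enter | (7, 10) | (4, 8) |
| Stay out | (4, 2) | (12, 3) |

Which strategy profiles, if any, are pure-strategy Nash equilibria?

(Enter, Fight): Country 1 gets 7 ≥ 4 from Stay out, and Country 2 gets 10 ≥ 8 from Accommodate — Nash equilibrium.
(Enter, Accommodate): Country 1 prefers Stay out (12 > 4); Country 2 prefers Fight (10 > 8) — not an equilibrium.
(Stay out, Fight): Country 1 prefers Enter (7 > 4); Country 2 prefers Accommodate (3 > 2) — not an equilibrium.
(Stay out, Accommodate): Country 1 gets 12 ≥ 4 from Enter, and Country 2 gets 3 ≥ 2 from Fight — Nash equilibrium.

(Enter, Fight) and (Stay out, Accommodate)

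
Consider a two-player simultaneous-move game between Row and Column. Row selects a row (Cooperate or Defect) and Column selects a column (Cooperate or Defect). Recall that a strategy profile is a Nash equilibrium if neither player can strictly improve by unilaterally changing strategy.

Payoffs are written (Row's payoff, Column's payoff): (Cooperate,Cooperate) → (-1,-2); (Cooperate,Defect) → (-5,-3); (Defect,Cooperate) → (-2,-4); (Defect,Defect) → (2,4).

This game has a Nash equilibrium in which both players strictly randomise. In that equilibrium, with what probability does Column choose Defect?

Let y be the probability that Column plays Cooperate. In a completely mixed equilibrium, Row must be indifferent between Cooperate and Defect.
Row's expected payoff from Cooperate is −y − 5(1−y); from Defect it is −2y + 2(1−y).
Setting these equal: 4y − 5 = −4y + 2, so y = 7/8.
Therefore Column plays Defect with probability 1 − 7/8 = 1/8.

1/8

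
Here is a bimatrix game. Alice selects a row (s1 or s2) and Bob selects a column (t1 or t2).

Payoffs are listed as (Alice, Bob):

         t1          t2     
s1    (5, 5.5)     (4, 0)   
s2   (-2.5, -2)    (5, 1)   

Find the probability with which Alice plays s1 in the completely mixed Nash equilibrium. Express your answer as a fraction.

6/17

Let x be the probability that Alice plays s1. In a completely mixed equilibrium, Bob must be indifferent between t1 and t2.
Bob's expected payoff from t1 is 5.5x − 2(1−x); from t2 it is (1−x).
Setting these equal: 7.5x − 2 = −x + 1, so x = 6/17.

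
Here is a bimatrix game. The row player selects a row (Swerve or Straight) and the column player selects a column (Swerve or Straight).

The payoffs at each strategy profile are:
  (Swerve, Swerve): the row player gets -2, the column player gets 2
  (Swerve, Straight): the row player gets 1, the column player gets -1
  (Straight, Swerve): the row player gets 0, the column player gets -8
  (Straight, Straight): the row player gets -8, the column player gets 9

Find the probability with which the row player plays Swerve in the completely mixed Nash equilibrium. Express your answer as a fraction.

Let x be the probability that the row player plays Swerve. In a completely mixed equilibrium, the column player must be indifferent between Swerve and Straight.
The column player's expected payoff from Swerve is 2x − 8(1−x); from Straight it is −x + 9(1−x).
Setting these equal: 10x − 8 = −10x + 9, so x = 17/20.

17/20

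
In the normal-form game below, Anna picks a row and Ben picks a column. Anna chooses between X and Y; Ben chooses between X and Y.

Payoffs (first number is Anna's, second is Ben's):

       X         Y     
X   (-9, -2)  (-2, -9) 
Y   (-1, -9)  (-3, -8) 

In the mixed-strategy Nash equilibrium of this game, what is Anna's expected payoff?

-25/9

First find q, the probability Ben plays X, from Anna's indifference between X and Y: −9q − 2(1−q) = −q − 3(1−q), giving q = 1/9.
Since Anna is indifferent in equilibrium, Anna's expected payoff equals the payoff from either row against (1/9, 8/9). Using X: −9(1/9) − 2(8/9) = -25/9.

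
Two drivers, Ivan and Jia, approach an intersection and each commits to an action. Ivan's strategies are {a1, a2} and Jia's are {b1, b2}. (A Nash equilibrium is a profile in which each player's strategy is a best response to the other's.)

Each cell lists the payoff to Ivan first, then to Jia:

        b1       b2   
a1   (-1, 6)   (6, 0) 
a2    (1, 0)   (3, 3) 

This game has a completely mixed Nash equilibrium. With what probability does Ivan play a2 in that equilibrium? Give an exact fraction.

2/3

Let r be the probability that Ivan plays a1. In a completely mixed equilibrium, Jia must be indifferent between b1 and b2.
Jia's expected payoff from b1 is 6r; from b2 it is 3(1−r).
Setting these equal: 6r = −3r + 3, so r = 1/3.
Therefore Ivan plays a2 with probability 1 − 1/3 = 2/3.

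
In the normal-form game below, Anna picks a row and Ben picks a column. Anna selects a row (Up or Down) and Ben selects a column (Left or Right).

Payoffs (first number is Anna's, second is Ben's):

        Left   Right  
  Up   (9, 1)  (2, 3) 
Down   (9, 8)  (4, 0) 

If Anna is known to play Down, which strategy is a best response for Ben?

Against Down, Ben earns 8 from Left and 0 from Right.
So Left is the best response.

Left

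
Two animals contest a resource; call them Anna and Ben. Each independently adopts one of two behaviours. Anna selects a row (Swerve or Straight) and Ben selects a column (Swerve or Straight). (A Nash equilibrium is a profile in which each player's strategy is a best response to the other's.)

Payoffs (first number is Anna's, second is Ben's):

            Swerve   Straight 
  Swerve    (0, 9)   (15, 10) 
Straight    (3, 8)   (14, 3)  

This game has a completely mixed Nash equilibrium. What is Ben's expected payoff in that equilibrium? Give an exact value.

53/6

First find x, the probability Anna plays Swerve, from Ben's indifference between Swerve and Straight: 9x + 8(1−x) = 10x + 3(1−x), giving x = 5/6.
Since Ben is indifferent in equilibrium, Ben's expected payoff equals the payoff from either column against (5/6, 1/6). Using Swerve: 9(5/6) + 8(1/6) = 53/6.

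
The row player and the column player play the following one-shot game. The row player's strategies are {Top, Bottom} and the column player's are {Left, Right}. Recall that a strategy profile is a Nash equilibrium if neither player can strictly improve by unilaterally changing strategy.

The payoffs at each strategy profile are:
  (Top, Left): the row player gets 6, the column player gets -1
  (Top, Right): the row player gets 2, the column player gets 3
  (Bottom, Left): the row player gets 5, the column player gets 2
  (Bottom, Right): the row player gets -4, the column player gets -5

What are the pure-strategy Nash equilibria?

(Top, Right)

(Top, Left): the column player prefers Right (3 > -1) — not an equilibrium.
(Top, Right): the row player gets 2 ≥ -4 from Bottom, and the column player gets 3 ≥ -1 from Left — Nash equilibrium.
(Bottom, Left): the row player prefers Top (6 > 5) — not an equilibrium.
(Bottom, Right): the row player prefers Top (2 > -4); the column player prefers Left (2 > -5) — not an equilibrium.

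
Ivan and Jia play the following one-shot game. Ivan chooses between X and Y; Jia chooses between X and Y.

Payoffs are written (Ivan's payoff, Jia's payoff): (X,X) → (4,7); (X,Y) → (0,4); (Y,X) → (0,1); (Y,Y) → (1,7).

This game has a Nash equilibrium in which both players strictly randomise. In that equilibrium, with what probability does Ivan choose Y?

1/3

Let r be the probability that Ivan plays X. In a completely mixed equilibrium, Jia must be indifferent between X and Y.
Jia's expected payoff from X is 7r + (1−r); from Y it is 4r + 7(1−r).
Setting these equal: 6r + 1 = −3r + 7, so r = 2/3.
Therefore Ivan plays Y with probability 1 − 2/3 = 1/3.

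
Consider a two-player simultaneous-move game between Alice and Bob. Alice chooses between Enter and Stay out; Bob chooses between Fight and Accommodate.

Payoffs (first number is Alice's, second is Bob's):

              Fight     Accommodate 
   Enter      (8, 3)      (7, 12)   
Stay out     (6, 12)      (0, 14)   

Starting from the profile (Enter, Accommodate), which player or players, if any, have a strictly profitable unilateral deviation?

Neither

Alice at (Enter, Accommodate) earns 7; deviating to Stay out yields 0 — not better.
Bob earns 12; deviating to Fight yields 3 — not better.
Neither player can strictly improve; the profile is a Nash equilibrium.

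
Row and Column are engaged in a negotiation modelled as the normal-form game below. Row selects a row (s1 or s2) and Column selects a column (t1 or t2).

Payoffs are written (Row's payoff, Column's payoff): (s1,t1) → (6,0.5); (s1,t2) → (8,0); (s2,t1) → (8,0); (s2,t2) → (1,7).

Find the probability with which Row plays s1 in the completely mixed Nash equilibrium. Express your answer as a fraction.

14/15

Let x be the probability that Row plays s1. In a completely mixed equilibrium, Column must be indifferent between t1 and t2.
Column's expected payoff from t1 is 0.5x; from t2 it is 7(1−x).
Setting these equal: 0.5x = −7x + 7, so x = 14/15.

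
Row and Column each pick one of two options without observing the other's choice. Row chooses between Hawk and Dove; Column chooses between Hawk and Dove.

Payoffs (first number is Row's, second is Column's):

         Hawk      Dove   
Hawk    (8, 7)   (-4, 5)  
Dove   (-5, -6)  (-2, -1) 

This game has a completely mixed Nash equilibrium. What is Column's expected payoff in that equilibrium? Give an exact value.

23/7

First find x, the probability Row plays Hawk, from Column's indifference between Hawk and Dove: 7x − 6(1−x) = 5x − (1−x), giving x = 5/7.
Since Column is indifferent in equilibrium, Column's expected payoff equals the payoff from either column against (5/7, 2/7). Using Hawk: 7(5/7) − 6(2/7) = 23/7.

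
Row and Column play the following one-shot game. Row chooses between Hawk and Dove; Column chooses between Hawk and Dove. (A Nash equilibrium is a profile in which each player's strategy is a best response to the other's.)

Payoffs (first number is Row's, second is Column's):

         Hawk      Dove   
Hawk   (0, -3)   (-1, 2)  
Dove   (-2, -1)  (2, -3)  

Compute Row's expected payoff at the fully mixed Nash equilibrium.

-2/5

First find q, the probability Column plays Hawk, from Row's indifference between Hawk and Dove: −(1−q) = −2q + 2(1−q), giving q = 3/5.
Since Row is indifferent in equilibrium, Row's expected payoff equals the payoff from either row against (3/5, 2/5). Using Hawk: −(2/5) = -2/5.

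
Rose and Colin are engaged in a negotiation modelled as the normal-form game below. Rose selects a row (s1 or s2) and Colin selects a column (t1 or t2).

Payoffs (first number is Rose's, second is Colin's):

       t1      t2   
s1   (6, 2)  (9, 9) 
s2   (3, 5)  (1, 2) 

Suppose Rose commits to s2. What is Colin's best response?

Against s2, Colin earns 5 from t1 and 2 from t2.
So t1 is the best response.

t1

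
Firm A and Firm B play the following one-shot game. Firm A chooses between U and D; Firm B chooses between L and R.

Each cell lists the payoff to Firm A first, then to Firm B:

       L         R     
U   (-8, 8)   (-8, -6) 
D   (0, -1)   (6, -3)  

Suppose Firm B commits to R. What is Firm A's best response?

D

Against R, Firm A earns -8 from U and 6 from D.
So D is the best response.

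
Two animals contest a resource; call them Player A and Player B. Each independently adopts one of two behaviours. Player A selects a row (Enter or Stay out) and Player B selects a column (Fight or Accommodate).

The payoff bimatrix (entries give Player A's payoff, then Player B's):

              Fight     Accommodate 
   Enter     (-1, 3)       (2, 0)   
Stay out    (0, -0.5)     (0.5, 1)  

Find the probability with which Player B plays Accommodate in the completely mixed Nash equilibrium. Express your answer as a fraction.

Let q be the probability that Player B plays Fight. In a completely mixed equilibrium, Player A must be indifferent between Enter and Stay out.
Player A's expected payoff from Enter is −q + 2(1−q); from Stay out it is 0.5(1−q).
Setting these equal: −3q + 2 = −0.5q + 0.5, so q = 3/5.
Therefore Player B plays Accommodate with probability 1 − 3/5 = 2/5.

2/5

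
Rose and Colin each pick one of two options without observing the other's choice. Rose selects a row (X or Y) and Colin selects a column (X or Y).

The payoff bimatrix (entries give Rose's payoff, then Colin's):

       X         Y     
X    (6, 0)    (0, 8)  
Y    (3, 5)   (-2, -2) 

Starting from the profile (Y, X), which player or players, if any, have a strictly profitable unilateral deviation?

Rose

Rose at (Y, X) earns 3; deviating to X yields 6 — a strict improvement.
Colin earns 5; deviating to Y yields -2 — not better.
Only Rose has a strictly profitable deviation.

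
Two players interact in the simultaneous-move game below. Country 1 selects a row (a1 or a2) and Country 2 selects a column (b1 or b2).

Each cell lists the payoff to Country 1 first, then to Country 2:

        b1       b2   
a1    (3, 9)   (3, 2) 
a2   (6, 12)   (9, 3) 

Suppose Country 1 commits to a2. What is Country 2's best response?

b1

Against a2, Country 2 earns 12 from b1 and 3 from b2.
So b1 is the best response.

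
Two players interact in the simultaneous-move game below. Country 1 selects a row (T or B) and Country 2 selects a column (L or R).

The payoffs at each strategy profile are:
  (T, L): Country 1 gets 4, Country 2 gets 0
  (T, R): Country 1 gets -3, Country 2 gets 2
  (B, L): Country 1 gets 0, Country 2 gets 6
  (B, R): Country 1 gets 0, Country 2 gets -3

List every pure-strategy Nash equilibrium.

none

(T, L): Country 2 prefers R (2 > 0) — not an equilibrium.
(T, R): Country 1 prefers B (0 > -3) — not an equilibrium.
(B, L): Country 1 prefers T (4 > 0) — not an equilibrium.
(B, R): Country 2 prefers L (6 > -3) — not an equilibrium.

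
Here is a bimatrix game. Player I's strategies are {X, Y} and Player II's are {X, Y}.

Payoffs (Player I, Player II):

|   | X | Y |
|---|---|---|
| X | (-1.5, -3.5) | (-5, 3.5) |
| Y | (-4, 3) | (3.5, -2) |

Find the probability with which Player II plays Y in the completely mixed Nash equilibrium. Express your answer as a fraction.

5/22

Let y be the probability that Player II plays X. In a completely mixed equilibrium, Player I must be indifferent between X and Y.
Player I's expected payoff from X is −1.5y − 5(1−y); from Y it is −4y + 3.5(1−y).
Setting these equal: 3.5y − 5 = −7.5y + 3.5, so y = 17/22.
Therefore Player II plays Y with probability 1 − 17/22 = 5/22.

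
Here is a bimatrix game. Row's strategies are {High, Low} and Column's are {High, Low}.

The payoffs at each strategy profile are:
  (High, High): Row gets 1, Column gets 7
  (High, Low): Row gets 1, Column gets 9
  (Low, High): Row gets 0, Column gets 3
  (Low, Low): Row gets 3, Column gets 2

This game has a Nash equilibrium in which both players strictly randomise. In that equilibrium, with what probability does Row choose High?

Let x be the probability that Row plays High. In a completely mixed equilibrium, Column must be indifferent between High and Low.
Column's expected payoff from High is 7x + 3(1−x); from Low it is 9x + 2(1−x).
Setting these equal: 4x + 3 = 7x + 2, so x = 1/3.

1/3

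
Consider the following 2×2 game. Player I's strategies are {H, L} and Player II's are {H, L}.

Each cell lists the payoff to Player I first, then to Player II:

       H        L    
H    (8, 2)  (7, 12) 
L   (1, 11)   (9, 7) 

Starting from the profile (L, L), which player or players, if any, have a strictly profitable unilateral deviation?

Player II

Player I at (L, L) earns 9; deviating to H yields 7 — not better.
Player II earns 7; deviating to H yields 11 — a strict improvement.
Only Player II has a strictly profitable deviation.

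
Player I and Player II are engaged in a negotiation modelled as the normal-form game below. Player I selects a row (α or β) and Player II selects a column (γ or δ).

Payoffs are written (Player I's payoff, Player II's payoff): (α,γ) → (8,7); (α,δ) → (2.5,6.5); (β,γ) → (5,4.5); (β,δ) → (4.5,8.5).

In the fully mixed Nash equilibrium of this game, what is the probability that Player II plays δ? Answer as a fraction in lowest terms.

3/5

Let q be the probability that Player II plays γ. In a completely mixed equilibrium, Player I must be indifferent between α and β.
Player I's expected payoff from α is 8q + 2.5(1−q); from β it is 5q + 4.5(1−q).
Setting these equal: 5.5q + 2.5 = 0.5q + 4.5, so q = 2/5.
Therefore Player II plays δ with probability 1 − 2/5 = 3/5.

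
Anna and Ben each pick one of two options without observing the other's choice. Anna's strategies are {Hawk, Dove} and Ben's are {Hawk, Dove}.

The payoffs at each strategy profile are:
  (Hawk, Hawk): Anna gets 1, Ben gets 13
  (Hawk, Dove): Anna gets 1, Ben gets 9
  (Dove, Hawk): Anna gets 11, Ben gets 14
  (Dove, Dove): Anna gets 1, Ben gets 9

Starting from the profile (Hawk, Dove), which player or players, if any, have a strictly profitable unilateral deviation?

Ben

Anna at (Hawk, Dove) earns 1; deviating to Dove yields 1 — not better.
Ben earns 9; deviating to Hawk yields 13 — a strict improvement.
Only Ben has a strictly profitable deviation.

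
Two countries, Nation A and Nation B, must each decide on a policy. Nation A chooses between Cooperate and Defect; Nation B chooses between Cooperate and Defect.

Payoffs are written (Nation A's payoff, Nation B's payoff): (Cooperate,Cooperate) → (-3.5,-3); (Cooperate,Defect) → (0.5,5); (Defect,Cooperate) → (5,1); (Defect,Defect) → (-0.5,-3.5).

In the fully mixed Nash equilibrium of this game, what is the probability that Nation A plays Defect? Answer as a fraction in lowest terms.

16/25

Let x be the probability that Nation A plays Cooperate. In a completely mixed equilibrium, Nation B must be indifferent between Cooperate and Defect.
Nation B's expected payoff from Cooperate is −3x + (1−x); from Defect it is 5x − 3.5(1−x).
Setting these equal: −4x + 1 = 8.5x − 3.5, so x = 9/25.
Therefore Nation A plays Defect with probability 1 − 9/25 = 16/25.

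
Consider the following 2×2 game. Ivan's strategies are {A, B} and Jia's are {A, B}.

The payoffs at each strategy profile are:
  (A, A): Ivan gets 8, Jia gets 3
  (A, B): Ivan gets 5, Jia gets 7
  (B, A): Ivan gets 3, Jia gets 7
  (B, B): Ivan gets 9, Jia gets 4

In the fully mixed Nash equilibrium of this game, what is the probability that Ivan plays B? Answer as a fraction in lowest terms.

Let r be the probability that Ivan plays A. In a completely mixed equilibrium, Jia must be indifferent between A and B.
Jia's expected payoff from A is 3r + 7(1−r); from B it is 7r + 4(1−r).
Setting these equal: −4r + 7 = 3r + 4, so r = 3/7.
Therefore Ivan plays B with probability 1 − 3/7 = 4/7.

4/7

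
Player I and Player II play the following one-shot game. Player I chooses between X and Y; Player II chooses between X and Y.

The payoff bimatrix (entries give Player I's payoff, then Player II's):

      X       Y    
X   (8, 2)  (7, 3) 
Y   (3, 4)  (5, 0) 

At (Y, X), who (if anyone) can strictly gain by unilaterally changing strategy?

Player I

Player I at (Y, X) earns 3; deviating to X yields 8 — a strict improvement.
Player II earns 4; deviating to Y yields 0 — not better.
Only Player I has a strictly profitable deviation.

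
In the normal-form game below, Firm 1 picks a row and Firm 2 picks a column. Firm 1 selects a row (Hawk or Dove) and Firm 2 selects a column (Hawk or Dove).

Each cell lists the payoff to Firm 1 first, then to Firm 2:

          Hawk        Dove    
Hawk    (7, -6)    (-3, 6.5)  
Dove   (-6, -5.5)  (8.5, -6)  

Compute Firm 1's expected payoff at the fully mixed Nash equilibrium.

83/49

First find q, the probability Firm 2 plays Hawk, from Firm 1's indifference between Hawk and Dove: 7q − 3(1−q) = −6q + 8.5(1−q), giving q = 23/49.
Since Firm 1 is indifferent in equilibrium, Firm 1's expected payoff equals the payoff from either row against (23/49, 26/49). Using Hawk: 7(23/49) − 3(26/49) = 83/49.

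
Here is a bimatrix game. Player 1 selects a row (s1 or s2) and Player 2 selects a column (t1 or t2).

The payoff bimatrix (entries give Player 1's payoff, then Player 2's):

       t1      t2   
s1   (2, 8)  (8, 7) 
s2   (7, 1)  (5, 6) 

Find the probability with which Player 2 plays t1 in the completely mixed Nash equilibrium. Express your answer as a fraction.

Let q be the probability that Player 2 plays t1. In a completely mixed equilibrium, Player 1 must be indifferent between s1 and s2.
Player 1's expected payoff from s1 is 2q + 8(1−q); from s2 it is 7q + 5(1−q).
Setting these equal: −6q + 8 = 2q + 5, so q = 3/8.

3/8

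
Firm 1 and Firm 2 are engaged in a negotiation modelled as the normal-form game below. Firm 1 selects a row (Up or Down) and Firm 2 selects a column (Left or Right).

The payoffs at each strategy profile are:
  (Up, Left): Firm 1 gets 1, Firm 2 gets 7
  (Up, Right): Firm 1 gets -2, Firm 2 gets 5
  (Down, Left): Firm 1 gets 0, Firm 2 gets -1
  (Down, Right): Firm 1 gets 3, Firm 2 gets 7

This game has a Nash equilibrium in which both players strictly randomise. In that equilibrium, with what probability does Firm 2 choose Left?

Let y be the probability that Firm 2 plays Left. In a completely mixed equilibrium, Firm 1 must be indifferent between Up and Down.
Firm 1's expected payoff from Up is y − 2(1−y); from Down it is 3(1−y).
Setting these equal: 3y − 2 = −3y + 3, so y = 5/6.

5/6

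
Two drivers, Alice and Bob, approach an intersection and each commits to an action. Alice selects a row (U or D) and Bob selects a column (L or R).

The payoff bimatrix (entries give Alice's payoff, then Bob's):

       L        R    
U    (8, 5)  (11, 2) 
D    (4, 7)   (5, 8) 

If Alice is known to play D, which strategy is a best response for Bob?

Against D, Bob earns 7 from L and 8 from R.
So R is the best response.

R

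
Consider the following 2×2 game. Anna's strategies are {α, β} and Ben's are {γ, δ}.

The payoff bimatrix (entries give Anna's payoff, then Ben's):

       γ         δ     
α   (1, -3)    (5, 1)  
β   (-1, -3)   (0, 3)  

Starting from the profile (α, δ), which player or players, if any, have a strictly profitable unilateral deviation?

Neither

Anna at (α, δ) earns 5; deviating to β yields 0 — not better.
Ben earns 1; deviating to γ yields -3 — not better.
Neither player can strictly improve; the profile is a Nash equilibrium.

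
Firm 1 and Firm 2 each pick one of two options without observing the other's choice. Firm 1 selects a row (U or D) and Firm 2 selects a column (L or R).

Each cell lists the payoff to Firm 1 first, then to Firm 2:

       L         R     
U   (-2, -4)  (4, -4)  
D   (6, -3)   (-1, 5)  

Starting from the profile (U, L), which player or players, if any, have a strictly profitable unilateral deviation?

Firm 1 at (U, L) earns -2; deviating to D yields 6 — a strict improvement.
Firm 2 earns -4; deviating to R yields -4 — not better.
Only Firm 1 has a strictly profitable deviation.

Firm 1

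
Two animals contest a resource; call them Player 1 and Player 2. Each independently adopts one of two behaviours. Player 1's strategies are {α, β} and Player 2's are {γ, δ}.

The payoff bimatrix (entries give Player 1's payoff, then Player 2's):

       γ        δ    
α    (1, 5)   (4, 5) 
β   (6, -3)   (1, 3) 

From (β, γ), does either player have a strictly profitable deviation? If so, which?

Player 2

Player 1 at (β, γ) earns 6; deviating to α yields 1 — not better.
Player 2 earns -3; deviating to δ yields 3 — a strict improvement.
Only Player 2 has a strictly profitable deviation.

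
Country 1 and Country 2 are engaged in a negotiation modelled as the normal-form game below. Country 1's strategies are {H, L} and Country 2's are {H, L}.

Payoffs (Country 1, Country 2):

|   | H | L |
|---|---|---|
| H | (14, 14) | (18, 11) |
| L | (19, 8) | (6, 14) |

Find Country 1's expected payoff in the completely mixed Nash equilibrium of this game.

258/17

First find q, the probability Country 2 plays H, from Country 1's indifference between H and L: 14q + 18(1−q) = 19q + 6(1−q), giving q = 12/17.
Since Country 1 is indifferent in equilibrium, Country 1's expected payoff equals the payoff from either row against (12/17, 5/17). Using H: 14(12/17) + 18(5/17) = 258/17.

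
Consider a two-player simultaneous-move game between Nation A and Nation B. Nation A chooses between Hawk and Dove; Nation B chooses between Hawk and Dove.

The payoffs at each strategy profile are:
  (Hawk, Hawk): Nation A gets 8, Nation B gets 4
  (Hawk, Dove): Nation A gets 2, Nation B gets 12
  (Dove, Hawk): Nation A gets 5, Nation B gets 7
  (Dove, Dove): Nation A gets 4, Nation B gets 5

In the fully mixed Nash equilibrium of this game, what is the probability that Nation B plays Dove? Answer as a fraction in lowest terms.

3/5

Let q be the probability that Nation B plays Hawk. In a completely mixed equilibrium, Nation A must be indifferent between Hawk and Dove.
Nation A's expected payoff from Hawk is 8q + 2(1−q); from Dove it is 5q + 4(1−q).
Setting these equal: 6q + 2 = q + 4, so q = 2/5.
Therefore Nation B plays Dove with probability 1 − 2/5 = 3/5.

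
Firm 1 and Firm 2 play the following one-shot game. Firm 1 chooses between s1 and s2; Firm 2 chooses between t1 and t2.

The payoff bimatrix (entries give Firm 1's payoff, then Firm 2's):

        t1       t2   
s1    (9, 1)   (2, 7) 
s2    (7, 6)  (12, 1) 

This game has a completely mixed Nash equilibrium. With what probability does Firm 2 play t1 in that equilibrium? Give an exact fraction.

Let q be the probability that Firm 2 plays t1. In a completely mixed equilibrium, Firm 1 must be indifferent between s1 and s2.
Firm 1's expected payoff from s1 is 9q + 2(1−q); from s2 it is 7q + 12(1−q).
Setting these equal: 7q + 2 = −5q + 12, so q = 5/6.

5/6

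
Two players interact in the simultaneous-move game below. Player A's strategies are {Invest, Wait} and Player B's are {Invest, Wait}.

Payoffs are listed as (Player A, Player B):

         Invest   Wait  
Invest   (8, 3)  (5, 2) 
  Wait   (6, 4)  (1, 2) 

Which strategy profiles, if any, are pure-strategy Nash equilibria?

(Invest, Invest)

(Invest, Invest): Player A gets 8 ≥ 6 from Wait, and Player B gets 3 ≥ 2 from Wait — Nash equilibrium.
(Invest, Wait): Player B prefers Invest (3 > 2) — not an equilibrium.
(Wait, Invest): Player A prefers Invest (8 > 6) — not an equilibrium.
(Wait, Wait): Player A prefers Invest (5 > 1); Player B prefers Invest (4 > 2) — not an equilibrium.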